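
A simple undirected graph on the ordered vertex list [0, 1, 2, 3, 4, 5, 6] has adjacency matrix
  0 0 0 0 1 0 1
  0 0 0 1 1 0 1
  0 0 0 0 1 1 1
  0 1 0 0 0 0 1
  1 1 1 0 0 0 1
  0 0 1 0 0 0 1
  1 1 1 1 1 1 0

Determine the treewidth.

2

A width-2 tree decomposition is:
Bags: B1 = {2, 4, 6}  B2 = {1, 4, 6}  B3 = {1, 3, 6}  B4 = {0, 4, 6}  B5 = {2, 5, 6}
Tree: B1–B2, B2–B3, B2–B4, B1–B5
Each bag holds 3 vertices, so the decomposition has width 2, which upper-bounds the treewidth. On the other hand G contains the 3-clique {1, 3, 6}. A clique must lie in a single bag of any decomposition, so no decomposition can have width below 2. The upper and lower bounds meet at 2, so that is the treewidth.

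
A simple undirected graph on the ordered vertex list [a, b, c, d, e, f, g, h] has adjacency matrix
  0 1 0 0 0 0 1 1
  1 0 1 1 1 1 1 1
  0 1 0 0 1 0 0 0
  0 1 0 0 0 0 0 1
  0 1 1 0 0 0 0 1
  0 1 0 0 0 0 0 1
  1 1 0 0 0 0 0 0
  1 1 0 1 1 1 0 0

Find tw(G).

2

A width-2 tree decomposition is:
Bags: B1 = {a, b, h}  B2 = {b, e, h}  B3 = {b, d, h}  B4 = {b, f, h}  B5 = {b, c, e}  B6 = {a, b, g}
Tree: B1–B2, B1–B3, B3–B4, B2–B5, B1–B6
The largest bag has 3 vertices, giving width 2; this decomposition certifies tw(G) ≤ 2. Conversely, {a, b, g} is a clique of size 3, and the vertices of any clique must share a bag in every tree decomposition; so some bag has ≥ 3 vertices and tw(G) ≥ 2. Hence tw(G) = 2 exactly.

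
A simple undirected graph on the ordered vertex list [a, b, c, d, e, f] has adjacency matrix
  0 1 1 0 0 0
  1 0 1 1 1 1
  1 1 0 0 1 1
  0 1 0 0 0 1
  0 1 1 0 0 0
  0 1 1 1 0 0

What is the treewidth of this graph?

A width-2 tree decomposition is:
Bags: B1 = {b, d, f}  B2 = {b, c, f}  B3 = {a, b, c}  B4 = {b, c, e}
Tree: B1–B2, B2–B3, B3–B4
Each bag holds 3 vertices, so the decomposition has width 2, which upper-bounds the treewidth. For the lower bound, the 3 vertices {b, d, f} are pairwise adjacent, and any tree decomposition puts a clique entirely inside one bag — forcing width ≥ 2. Hence tw(G) = 2 exactly.

2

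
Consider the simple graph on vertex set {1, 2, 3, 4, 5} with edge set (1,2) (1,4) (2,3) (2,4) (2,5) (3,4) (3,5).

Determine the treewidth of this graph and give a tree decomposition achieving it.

Treewidth 2.
One such decomposition:
Bags: B1 = {1, 2, 4}  B2 = {2, 3, 4}  B3 = {2, 3, 5}
Tree: B1–B2, B2–B3

The largest bag has 3 vertices, giving width 2; this decomposition certifies tw(G) ≤ 2. Conversely, {1, 2, 4} is a clique of size 3, and the vertices of any clique must share a bag in every tree decomposition; so some bag has ≥ 3 vertices and tw(G) ≥ 2. Therefore the treewidth is 2.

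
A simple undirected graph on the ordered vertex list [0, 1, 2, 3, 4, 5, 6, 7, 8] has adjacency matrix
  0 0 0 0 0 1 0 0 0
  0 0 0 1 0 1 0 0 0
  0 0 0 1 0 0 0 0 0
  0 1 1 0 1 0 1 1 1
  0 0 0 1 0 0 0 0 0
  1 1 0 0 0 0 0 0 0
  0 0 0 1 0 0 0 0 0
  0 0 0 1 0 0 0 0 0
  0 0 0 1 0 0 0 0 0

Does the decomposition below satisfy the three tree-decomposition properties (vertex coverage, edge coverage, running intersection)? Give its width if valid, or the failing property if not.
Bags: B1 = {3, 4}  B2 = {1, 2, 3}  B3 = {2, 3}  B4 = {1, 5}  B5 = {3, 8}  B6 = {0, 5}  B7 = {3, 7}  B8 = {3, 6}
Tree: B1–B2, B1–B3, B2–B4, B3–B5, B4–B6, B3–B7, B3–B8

No — bags containing vertex 2 are not connected in the tree.

A tree decomposition must satisfy three properties: every vertex lies in some bag; for every edge, both endpoints lie together in some bag; and for every vertex, the bags containing it form a connected subtree. Here bags containing vertex 2 are not connected in the tree, so the decomposition is invalid.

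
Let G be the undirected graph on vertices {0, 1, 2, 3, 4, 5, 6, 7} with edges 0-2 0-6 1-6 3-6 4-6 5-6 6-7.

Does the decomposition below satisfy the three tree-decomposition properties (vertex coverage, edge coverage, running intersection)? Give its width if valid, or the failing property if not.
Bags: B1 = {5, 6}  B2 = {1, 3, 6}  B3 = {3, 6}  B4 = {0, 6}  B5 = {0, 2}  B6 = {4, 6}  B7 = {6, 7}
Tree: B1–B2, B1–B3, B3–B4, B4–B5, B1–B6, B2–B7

A tree decomposition must satisfy three properties: every vertex lies in some bag; for every edge, both endpoints lie together in some bag; and for every vertex, the bags containing it form a connected subtree. Here bags containing vertex 3 are not connected in the tree, so the decomposition is invalid.

No — bags containing vertex 3 are not connected in the tree.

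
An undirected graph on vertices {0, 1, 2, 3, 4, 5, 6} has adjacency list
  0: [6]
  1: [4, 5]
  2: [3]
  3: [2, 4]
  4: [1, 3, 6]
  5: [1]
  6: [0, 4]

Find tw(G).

A width-1 tree decomposition is:
Bags: B1 = {1, 4}  B2 = {1, 5}  B3 = {4, 6}  B4 = {3, 4}  B5 = {2, 3}  B6 = {0, 6}
Tree: B1–B2, B1–B3, B3–B4, B4–B5, B3–B6
The largest bag has 2 vertices, giving width 1; this decomposition certifies tw(G) ≤ 1. Since G has at least one edge (e.g. 4–1), it is not an edgeless graph, so tw(G) ≥ 1. Combining the bounds, tw(G) = 1.

1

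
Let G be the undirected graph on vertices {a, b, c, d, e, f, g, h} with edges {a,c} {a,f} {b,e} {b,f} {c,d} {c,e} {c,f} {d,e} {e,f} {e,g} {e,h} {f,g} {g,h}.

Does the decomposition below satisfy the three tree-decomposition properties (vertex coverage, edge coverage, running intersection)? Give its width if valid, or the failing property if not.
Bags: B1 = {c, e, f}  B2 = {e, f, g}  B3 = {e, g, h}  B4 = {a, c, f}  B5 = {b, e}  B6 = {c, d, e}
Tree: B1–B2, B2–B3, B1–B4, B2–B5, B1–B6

No — edge (f,b) lies in no bag.

A tree decomposition must satisfy three properties: every vertex lies in some bag; for every edge, both endpoints lie together in some bag; and for every vertex, the bags containing it form a connected subtree. Here edge (f,b) lies in no bag, so the decomposition is invalid.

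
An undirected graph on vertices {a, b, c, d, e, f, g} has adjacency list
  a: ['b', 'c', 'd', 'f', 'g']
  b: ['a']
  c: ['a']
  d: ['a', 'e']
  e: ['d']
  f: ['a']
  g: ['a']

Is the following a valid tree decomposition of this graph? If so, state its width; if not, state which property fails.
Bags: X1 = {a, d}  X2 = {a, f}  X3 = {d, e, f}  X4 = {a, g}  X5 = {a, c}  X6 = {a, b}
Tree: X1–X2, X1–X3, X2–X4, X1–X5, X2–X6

No — bags containing vertex f are not connected in the tree.

A tree decomposition must satisfy three properties: every vertex lies in some bag; for every edge, both endpoints lie together in some bag; and for every vertex, the bags containing it form a connected subtree. Here bags containing vertex f are not connected in the tree, so the decomposition is invalid.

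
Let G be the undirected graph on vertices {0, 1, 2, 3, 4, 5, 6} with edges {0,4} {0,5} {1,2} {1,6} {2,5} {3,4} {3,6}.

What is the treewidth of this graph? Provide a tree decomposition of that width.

Each bag holds 3 vertices, so the decomposition has width 2, which upper-bounds the treewidth. The edges 6–1–2–5–0–4–3–6 form a cycle, so G is not a tree and its treewidth is at least 2. Combining the bounds, tw(G) = 2.

Treewidth 2.
Bags: B1 = {1, 2, 6}  B2 = {2, 5, 6}  B3 = {0, 5, 6}  B4 = {0, 4, 6}  B5 = {3, 4, 6}
Tree: B1–B2, B2–B3, B3–B4, B4–B5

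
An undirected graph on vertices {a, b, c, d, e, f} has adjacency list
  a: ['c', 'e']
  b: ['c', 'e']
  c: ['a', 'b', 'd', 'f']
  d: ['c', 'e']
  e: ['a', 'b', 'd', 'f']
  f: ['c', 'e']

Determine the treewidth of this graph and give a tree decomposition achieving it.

Treewidth 2.
Bags: B1 = {c, d, e}  B2 = {c, e, f}  B3 = {a, c, e}  B4 = {b, c, e}
Tree: B1–B2, B2–B3, B3–B4

The largest bag has 3 vertices, giving width 2; this decomposition certifies tw(G) ≤ 2. For the lower bound, G contains the cycle e–d–c–f–e, so G is not a forest; only forests have treewidth ≤ 1, hence tw(G) ≥ 2. Therefore the treewidth is 2.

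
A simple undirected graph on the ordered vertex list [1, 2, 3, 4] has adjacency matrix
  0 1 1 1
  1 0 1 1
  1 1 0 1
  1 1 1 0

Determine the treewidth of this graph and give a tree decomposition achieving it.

Treewidth 3.
Bags: B1 = {1, 2, 3, 4}
Tree: (single bag)

A single bag containing all 4 vertices is trivially a valid decomposition of width 3. Conversely, {1, 2, 3, 4} is a clique of size 4, and the vertices of any clique must share a bag in every tree decomposition; so some bag has ≥ 4 vertices and tw(G) ≥ 3. Hence tw(G) = 3 exactly.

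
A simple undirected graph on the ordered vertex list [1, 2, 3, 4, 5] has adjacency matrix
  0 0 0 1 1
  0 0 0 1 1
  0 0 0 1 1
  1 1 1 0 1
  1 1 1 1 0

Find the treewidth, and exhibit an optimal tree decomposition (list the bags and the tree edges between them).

Treewidth 2.
One such decomposition:
Bags: B1 = {2, 4, 5}  B2 = {3, 4, 5}  B3 = {1, 4, 5}
Tree: B1–B2, B2–B3

The largest bag has 3 vertices, giving width 2; this decomposition certifies tw(G) ≤ 2. For the lower bound, the 3 vertices {1, 4, 5} are pairwise adjacent, and any tree decomposition puts a clique entirely inside one bag — forcing width ≥ 2. Hence tw(G) = 2 exactly.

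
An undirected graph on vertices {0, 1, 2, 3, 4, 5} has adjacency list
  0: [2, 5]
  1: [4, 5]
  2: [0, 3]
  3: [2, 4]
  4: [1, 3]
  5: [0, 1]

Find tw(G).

A width-2 tree decomposition is:
Bags: B1 = {2, 3, 4}  B2 = {0, 2, 4}  B3 = {0, 4, 5}  B4 = {1, 4, 5}
Tree: B1–B2, B2–B3, B3–B4
The largest bag has 3 vertices, giving width 2; this decomposition certifies tw(G) ≤ 2. For the lower bound, G contains the cycle 4–3–2–0–5–1–4, so G is not a forest; only forests have treewidth ≤ 1, hence tw(G) ≥ 2. Hence tw(G) = 2 exactly.

2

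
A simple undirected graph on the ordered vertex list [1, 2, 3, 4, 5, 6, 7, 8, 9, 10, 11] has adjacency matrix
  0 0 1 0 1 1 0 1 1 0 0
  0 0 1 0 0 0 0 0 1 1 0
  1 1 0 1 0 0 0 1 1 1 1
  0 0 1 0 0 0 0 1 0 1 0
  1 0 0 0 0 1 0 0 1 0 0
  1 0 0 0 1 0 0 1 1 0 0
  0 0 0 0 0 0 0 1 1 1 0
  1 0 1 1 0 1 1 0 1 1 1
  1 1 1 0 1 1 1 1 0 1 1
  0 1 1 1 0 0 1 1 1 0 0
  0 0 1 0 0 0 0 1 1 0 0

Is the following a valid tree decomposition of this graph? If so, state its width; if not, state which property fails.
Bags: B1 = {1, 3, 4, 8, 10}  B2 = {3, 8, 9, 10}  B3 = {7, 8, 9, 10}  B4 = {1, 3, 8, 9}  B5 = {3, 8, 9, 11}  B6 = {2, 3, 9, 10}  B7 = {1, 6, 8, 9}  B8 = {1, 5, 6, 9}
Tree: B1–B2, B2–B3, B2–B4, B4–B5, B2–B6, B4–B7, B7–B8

No — bags containing vertex 1 are not connected in the tree.

A tree decomposition must satisfy three properties: every vertex lies in some bag; for every edge, both endpoints lie together in some bag; and for every vertex, the bags containing it form a connected subtree. Here bags containing vertex 1 are not connected in the tree, so the decomposition is invalid.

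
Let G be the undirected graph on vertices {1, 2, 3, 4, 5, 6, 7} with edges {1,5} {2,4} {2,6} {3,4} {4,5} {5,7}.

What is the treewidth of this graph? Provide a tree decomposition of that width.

Treewidth 1.
One optimal decomposition is:
Bags: B1 = {4, 5}  B2 = {2, 4}  B3 = {5, 7}  B4 = {3, 4}  B5 = {1, 5}  B6 = {2, 6}
Tree: B1–B2, B1–B3, B1–B4, B3–B5, B2–B6

Each bag holds 2 vertices, so the decomposition has width 1, which upper-bounds the treewidth. Since G has at least one edge (e.g. 4–5), it is not an edgeless graph, so tw(G) ≥ 1. Hence tw(G) = 1 exactly.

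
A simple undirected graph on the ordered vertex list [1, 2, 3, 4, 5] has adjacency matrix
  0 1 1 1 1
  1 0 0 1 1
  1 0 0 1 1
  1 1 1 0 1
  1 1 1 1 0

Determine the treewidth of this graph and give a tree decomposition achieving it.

Each bag holds 4 vertices, so the decomposition has width 3, which upper-bounds the treewidth. On the other hand G contains the 4-clique {1, 2, 4, 5}. A clique must lie in a single bag of any decomposition, so no decomposition can have width below 3. Therefore the treewidth is 3.

Treewidth 3.
One such decomposition:
Bags: B1 = {1, 2, 4, 5}  B2 = {1, 3, 4, 5}
Tree: B1–B2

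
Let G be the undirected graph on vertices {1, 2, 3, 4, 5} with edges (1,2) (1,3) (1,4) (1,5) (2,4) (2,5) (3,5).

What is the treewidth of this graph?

2

A width-2 tree decomposition is:
Bags: B1 = {1, 3, 5}  B2 = {1, 2, 5}  B3 = {1, 2, 4}
Tree: B1–B2, B2–B3
The largest bag has 3 vertices, giving width 2; this decomposition certifies tw(G) ≤ 2. For the lower bound, the 3 vertices {1, 2, 4} are pairwise adjacent, and any tree decomposition puts a clique entirely inside one bag — forcing width ≥ 2. Hence tw(G) = 2 exactly.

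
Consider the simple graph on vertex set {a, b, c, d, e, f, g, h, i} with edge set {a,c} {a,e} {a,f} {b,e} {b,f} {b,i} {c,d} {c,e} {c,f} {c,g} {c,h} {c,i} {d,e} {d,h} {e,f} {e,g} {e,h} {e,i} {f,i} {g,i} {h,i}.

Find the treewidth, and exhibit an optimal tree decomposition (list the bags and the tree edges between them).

The largest bag has 4 vertices, giving width 3; this decomposition certifies tw(G) ≤ 3. On the other hand G contains the 4-clique {c, d, e, h}. A clique must lie in a single bag of any decomposition, so no decomposition can have width below 3. The upper and lower bounds meet at 3, so that is the treewidth.

Treewidth 3.
One optimal decomposition is:
Bags: B1 = {c, e, f, i}  B2 = {c, e, h, i}  B3 = {c, d, e, h}  B4 = {a, c, e, f}  B5 = {b, e, f, i}  B6 = {c, e, g, i}
Tree: B1–B2, B2–B3, B1–B4, B1–B5, B1–B6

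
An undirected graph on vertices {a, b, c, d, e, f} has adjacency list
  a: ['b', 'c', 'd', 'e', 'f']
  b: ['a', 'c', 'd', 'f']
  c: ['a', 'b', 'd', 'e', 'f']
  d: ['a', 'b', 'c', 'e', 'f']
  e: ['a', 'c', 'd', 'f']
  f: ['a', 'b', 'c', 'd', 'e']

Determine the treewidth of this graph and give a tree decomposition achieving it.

The largest bag has 5 vertices, giving width 4; this decomposition certifies tw(G) ≤ 4. On the other hand G contains the 5-clique {a, c, d, e, f}. A clique must lie in a single bag of any decomposition, so no decomposition can have width below 4. Hence tw(G) = 4 exactly.

Treewidth 4.
One optimal decomposition is:
Bags: B1 = {a, c, d, e, f}  B2 = {a, b, c, d, f}
Tree: B1–B2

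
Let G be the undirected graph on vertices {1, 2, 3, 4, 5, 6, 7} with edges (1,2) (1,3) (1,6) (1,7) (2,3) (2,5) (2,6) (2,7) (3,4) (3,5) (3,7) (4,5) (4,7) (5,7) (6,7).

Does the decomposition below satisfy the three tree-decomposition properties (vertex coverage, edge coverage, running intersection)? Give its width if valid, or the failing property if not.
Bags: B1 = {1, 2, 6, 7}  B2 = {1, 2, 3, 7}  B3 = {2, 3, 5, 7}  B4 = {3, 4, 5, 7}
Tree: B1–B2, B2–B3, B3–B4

Checking the three conditions: (i) the bags cover all of {1, 2, 3, 4, 5, 6, 7}; (ii) for each edge, some bag contains both endpoints; (iii) the bags containing any fixed vertex form a subtree. All hold, so the decomposition is valid with width 4 − 1 = 3.

Yes; width 3.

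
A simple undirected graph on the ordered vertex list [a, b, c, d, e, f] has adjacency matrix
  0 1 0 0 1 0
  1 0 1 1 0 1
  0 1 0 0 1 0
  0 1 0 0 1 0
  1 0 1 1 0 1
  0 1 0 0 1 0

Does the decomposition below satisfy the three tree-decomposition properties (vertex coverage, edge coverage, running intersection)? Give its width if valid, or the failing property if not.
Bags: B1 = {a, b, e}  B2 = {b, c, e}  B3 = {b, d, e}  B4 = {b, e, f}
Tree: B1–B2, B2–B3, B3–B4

Vertex coverage: the bags together contain {a, b, c, d, e, f}, the full vertex set. Edge coverage: each edge of G has both endpoints in at least one bag. Running intersection: for every vertex, the bags containing it form a connected subtree. All three properties hold, so this is a valid tree decomposition of width max|bag| − 1 = 2, and hence tw(G) ≤ 2.

Yes; width 2.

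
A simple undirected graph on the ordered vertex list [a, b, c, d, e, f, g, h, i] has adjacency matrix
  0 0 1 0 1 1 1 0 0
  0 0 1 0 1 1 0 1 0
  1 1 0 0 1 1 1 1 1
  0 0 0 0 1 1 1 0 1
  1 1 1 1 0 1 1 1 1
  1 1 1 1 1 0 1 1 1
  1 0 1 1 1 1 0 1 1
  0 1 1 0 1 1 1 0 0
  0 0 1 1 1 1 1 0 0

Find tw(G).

A width-4 tree decomposition is:
Bags: B1 = {c, e, f, g, h}  B2 = {c, e, f, g, i}  B3 = {b, c, e, f, h}  B4 = {a, c, e, f, g}  B5 = {d, e, f, g, i}
Tree: B1–B2, B1–B3, B1–B4, B2–B5
Every bag has size at most 5, so the width is 5 − 1 = 4 and tw(G) ≤ 4. On the other hand G contains the 5-clique {d, e, f, g, i}. A clique must lie in a single bag of any decomposition, so no decomposition can have width below 4. Combining the bounds, tw(G) = 4.

4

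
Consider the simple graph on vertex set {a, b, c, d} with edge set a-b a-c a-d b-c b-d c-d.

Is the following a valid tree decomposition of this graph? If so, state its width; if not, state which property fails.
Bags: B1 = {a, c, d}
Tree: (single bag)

A tree decomposition must satisfy three properties: every vertex lies in some bag; for every edge, both endpoints lie together in some bag; and for every vertex, the bags containing it form a connected subtree. Here vertex b appears in no bag, so the decomposition is invalid.

No — vertex b appears in no bag.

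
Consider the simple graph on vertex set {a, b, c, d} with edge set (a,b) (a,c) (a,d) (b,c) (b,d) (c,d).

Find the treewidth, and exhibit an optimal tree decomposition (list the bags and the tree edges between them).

With just one bag of size 4, the width is 4 − 1 = 3, so tw(G) ≤ 3. Conversely, {a, b, c, d} is a clique of size 4, and the vertices of any clique must share a bag in every tree decomposition; so some bag has ≥ 4 vertices and tw(G) ≥ 3. The upper and lower bounds meet at 3, so that is the treewidth.

Treewidth 3.
One optimal decomposition is:
Bags: B1 = {a, b, c, d}
Tree: (single bag)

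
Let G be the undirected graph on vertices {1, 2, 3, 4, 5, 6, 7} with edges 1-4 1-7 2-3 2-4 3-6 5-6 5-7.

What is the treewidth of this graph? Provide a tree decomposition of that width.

The largest bag has 3 vertices, giving width 2; this decomposition certifies tw(G) ≤ 2. Since 6–3–2–4–1–7–5–6 is a cycle in G, G is not acyclic. Forests are exactly the graphs of treewidth ≤ 1, so tw(G) ≥ 2. Therefore the treewidth is 2.

Treewidth 2.
One optimal decomposition is:
Bags: B1 = {2, 3, 6}  B2 = {2, 4, 6}  B3 = {1, 4, 6}  B4 = {1, 6, 7}  B5 = {5, 6, 7}
Tree: B1–B2, B2–B3, B3–B4, B4–B5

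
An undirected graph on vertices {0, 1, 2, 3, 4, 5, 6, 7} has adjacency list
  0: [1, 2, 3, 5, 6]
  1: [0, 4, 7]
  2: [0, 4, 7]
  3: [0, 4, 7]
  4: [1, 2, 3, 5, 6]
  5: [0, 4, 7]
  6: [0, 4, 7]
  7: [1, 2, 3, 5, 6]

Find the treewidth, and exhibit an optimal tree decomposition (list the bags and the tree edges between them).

Treewidth 3.
One such decomposition:
Bags: B1 = {0, 1, 4, 7}  B2 = {0, 4, 5, 7}  B3 = {0, 4, 6, 7}  B4 = {0, 3, 4, 7}  B5 = {0, 2, 4, 7}
Tree: B1–B2, B2–B3, B3–B4, B4–B5

The largest bag has 4 vertices, giving width 3; this decomposition certifies tw(G) ≤ 3. For the lower bound: the 4 vertex sets {0,1}, {5,7}, {4}, {6} are disjoint, each induces a connected subgraph, and every pair is joined by at least one edge of G. Contracting each set to a single vertex therefore yields K_{4} as a minor, and since treewidth is minor-monotone, tw(G) ≥ tw(K_{4}) = 3. The upper and lower bounds meet at 3, so that is the treewidth.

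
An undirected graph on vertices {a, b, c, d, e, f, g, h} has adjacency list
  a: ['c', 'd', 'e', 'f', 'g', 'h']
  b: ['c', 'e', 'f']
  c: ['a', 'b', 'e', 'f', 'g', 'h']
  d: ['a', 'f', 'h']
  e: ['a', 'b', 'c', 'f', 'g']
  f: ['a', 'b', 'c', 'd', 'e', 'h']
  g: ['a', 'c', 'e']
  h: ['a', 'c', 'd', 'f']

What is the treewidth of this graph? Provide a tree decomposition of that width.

Treewidth 3.
Bags: B1 = {a, c, f, h}  B2 = {a, c, e, f}  B3 = {a, d, f, h}  B4 = {a, c, e, g}  B5 = {b, c, e, f}
Tree: B1–B2, B1–B3, B2–B4, B2–B5

Each bag holds 4 vertices, so the decomposition has width 3, which upper-bounds the treewidth. Conversely, {a, c, e, g} is a clique of size 4, and the vertices of any clique must share a bag in every tree decomposition; so some bag has ≥ 4 vertices and tw(G) ≥ 3. The upper and lower bounds meet at 3, so that is the treewidth.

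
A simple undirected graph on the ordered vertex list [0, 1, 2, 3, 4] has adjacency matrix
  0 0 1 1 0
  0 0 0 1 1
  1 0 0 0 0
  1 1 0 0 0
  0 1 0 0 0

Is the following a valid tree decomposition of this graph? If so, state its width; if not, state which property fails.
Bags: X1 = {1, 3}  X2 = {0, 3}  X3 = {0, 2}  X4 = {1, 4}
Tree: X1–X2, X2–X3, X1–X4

Yes; width 1.

Checking the three conditions: (i) the bags cover all of {0, 1, 2, 3, 4}; (ii) for each edge, some bag contains both endpoints; (iii) the bags containing any fixed vertex form a subtree. All hold, so the decomposition is valid with width 2 − 1 = 1.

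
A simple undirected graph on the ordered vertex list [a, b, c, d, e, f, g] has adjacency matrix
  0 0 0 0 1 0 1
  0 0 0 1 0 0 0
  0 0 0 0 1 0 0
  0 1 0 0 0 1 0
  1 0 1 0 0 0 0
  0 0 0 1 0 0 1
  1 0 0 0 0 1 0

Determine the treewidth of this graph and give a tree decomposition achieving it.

Each bag holds 2 vertices, so the decomposition has width 1, which upper-bounds the treewidth. Any graph with an edge has treewidth ≥ 1, and G has the edge c–e. Hence tw(G) = 1 exactly.

Treewidth 1.
One such decomposition:
Bags: B1 = {c, e}  B2 = {a, e}  B3 = {a, g}  B4 = {f, g}  B5 = {d, f}  B6 = {b, d}
Tree: B1–B2, B2–B3, B3–B4, B4–B5, B5–B6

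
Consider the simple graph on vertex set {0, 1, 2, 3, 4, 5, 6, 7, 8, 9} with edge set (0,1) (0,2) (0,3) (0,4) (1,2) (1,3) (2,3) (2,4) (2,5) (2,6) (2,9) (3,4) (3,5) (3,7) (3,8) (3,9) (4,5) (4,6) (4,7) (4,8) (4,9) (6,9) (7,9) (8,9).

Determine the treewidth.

3

A width-3 tree decomposition is:
Bags: B1 = {2, 3, 4, 9}  B2 = {2, 4, 6, 9}  B3 = {0, 2, 3, 4}  B4 = {0, 1, 2, 3}  B5 = {3, 4, 8, 9}  B6 = {2, 3, 4, 5}  B7 = {3, 4, 7, 9}
Tree: B1–B2, B1–B3, B3–B4, B1–B5, B3–B6, B5–B7
The largest bag has 4 vertices, giving width 3; this decomposition certifies tw(G) ≤ 3. For the lower bound, the 4 vertices {0, 1, 2, 3} are pairwise adjacent, and any tree decomposition puts a clique entirely inside one bag — forcing width ≥ 3. Therefore the treewidth is 3.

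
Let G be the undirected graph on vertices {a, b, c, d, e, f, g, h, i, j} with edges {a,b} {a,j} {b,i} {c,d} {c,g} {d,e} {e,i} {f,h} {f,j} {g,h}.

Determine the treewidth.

2

A width-2 tree decomposition is:
Bags: B1 = {a, b, i}  B2 = {a, i, j}  B3 = {f, i, j}  B4 = {f, h, i}  B5 = {g, h, i}  B6 = {c, g, i}  B7 = {c, d, i}  B8 = {d, e, i}
Tree: B1–B2, B2–B3, B3–B4, B4–B5, B5–B6, B6–B7, B7–B8
The largest bag has 3 vertices, giving width 2; this decomposition certifies tw(G) ≤ 2. Since i–b–a–j–f–h–g–c–d–e–i is a cycle in G, G is not acyclic. Forests are exactly the graphs of treewidth ≤ 1, so tw(G) ≥ 2. Therefore the treewidth is 2.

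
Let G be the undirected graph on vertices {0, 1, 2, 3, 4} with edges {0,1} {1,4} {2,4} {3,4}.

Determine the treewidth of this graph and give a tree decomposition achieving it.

Treewidth 1.
One such decomposition:
Bags: B1 = {1, 4}  B2 = {2, 4}  B3 = {0, 1}  B4 = {3, 4}
Tree: B1–B2, B1–B3, B1–B4

Each bag holds 2 vertices, so the decomposition has width 1, which upper-bounds the treewidth. Since G has at least one edge (e.g. 1–4), it is not an edgeless graph, so tw(G) ≥ 1. Hence tw(G) = 1 exactly.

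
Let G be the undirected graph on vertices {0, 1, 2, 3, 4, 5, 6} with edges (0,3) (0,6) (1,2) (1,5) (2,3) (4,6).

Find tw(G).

1

A width-1 tree decomposition is:
Bags: B1 = {4, 6}  B2 = {0, 6}  B3 = {0, 3}  B4 = {2, 3}  B5 = {1, 2}  B6 = {1, 5}
Tree: B1–B2, B2–B3, B3–B4, B4–B5, B5–B6
Each bag holds 2 vertices, so the decomposition has width 1, which upper-bounds the treewidth. Any graph with an edge has treewidth ≥ 1, and G has the edge 4–6. Hence tw(G) = 1 exactly.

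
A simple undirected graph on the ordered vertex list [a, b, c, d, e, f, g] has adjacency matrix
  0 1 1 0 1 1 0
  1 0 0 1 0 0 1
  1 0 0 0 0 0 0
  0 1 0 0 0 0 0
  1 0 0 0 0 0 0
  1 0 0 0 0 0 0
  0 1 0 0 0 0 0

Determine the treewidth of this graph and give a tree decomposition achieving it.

Treewidth 1.
One optimal decomposition is:
Bags: B1 = {a, b}  B2 = {a, c}  B3 = {a, f}  B4 = {b, d}  B5 = {b, g}  B6 = {a, e}
Tree: B1–B2, B2–B3, B1–B4, B1–B5, B3–B6

Each bag holds 2 vertices, so the decomposition has width 1, which upper-bounds the treewidth. Any graph with an edge has treewidth ≥ 1, and G has the edge b–a. The upper and lower bounds meet at 1, so that is the treewidth.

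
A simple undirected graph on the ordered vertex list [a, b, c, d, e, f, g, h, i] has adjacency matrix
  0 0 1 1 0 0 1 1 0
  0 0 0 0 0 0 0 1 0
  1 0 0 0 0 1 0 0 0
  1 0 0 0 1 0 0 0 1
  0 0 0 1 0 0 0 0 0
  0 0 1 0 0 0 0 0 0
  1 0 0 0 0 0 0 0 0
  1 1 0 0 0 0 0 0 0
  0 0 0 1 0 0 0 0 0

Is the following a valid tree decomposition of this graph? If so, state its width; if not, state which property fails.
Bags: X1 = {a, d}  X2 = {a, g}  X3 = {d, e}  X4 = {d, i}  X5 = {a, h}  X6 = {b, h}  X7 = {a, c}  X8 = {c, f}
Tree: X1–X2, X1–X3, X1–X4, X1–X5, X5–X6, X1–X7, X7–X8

Checking the three conditions: (i) the bags cover all of {a, b, c, d, e, f, g, h, i}; (ii) for each edge, some bag contains both endpoints; (iii) the bags containing any fixed vertex form a subtree. All hold, so the decomposition is valid with width 2 − 1 = 1.

Yes; width 1.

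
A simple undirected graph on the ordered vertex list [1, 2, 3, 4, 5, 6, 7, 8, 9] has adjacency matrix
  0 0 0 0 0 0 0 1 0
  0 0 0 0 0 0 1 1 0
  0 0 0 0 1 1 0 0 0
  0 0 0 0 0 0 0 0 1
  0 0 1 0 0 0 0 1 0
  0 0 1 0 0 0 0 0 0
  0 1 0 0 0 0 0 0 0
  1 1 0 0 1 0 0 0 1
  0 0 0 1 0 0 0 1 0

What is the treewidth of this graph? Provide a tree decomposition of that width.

Treewidth 1.
One such decomposition:
Bags: B1 = {8, 9}  B2 = {5, 8}  B3 = {2, 8}  B4 = {3, 5}  B5 = {3, 6}  B6 = {2, 7}  B7 = {1, 8}  B8 = {4, 9}
Tree: B1–B2, B1–B3, B2–B4, B4–B5, B3–B6, B3–B7, B1–B8

Each bag holds 2 vertices, so the decomposition has width 1, which upper-bounds the treewidth. G has an edge, so its treewidth is at least 1. Combining the bounds, tw(G) = 1.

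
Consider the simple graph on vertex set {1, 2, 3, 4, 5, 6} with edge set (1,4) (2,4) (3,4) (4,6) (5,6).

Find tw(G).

A width-1 tree decomposition is:
Bags: B1 = {1, 4}  B2 = {4, 6}  B3 = {5, 6}  B4 = {2, 4}  B5 = {3, 4}
Tree: B1–B2, B2–B3, B2–B4, B2–B5
Every bag has size at most 2, so the width is 2 − 1 = 1 and tw(G) ≤ 1. Any graph with an edge has treewidth ≥ 1, and G has the edge 4–1. The upper and lower bounds meet at 1, so that is the treewidth.

1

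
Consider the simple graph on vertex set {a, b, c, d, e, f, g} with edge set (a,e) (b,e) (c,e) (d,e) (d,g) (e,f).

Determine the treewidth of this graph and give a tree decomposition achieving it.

Treewidth 1.
One such decomposition:
Bags: B1 = {d, e}  B2 = {b, e}  B3 = {d, g}  B4 = {c, e}  B5 = {e, f}  B6 = {a, e}
Tree: B1–B2, B1–B3, B2–B4, B4–B5, B4–B6

Each bag holds 2 vertices, so the decomposition has width 1, which upper-bounds the treewidth. G has an edge, so its treewidth is at least 1. The upper and lower bounds meet at 1, so that is the treewidth.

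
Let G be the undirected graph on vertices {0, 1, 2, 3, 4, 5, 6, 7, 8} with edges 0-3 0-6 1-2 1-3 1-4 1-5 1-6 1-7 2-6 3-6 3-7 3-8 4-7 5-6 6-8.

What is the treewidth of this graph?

2

A width-2 tree decomposition is:
Bags: B1 = {1, 3, 6}  B2 = {1, 3, 7}  B3 = {0, 3, 6}  B4 = {1, 2, 6}  B5 = {3, 6, 8}  B6 = {1, 5, 6}  B7 = {1, 4, 7}
Tree: B1–B2, B1–B3, B1–B4, B1–B5, B4–B6, B2–B7
The largest bag has 3 vertices, giving width 2; this decomposition certifies tw(G) ≤ 2. On the other hand G contains the 3-clique {0, 3, 6}. A clique must lie in a single bag of any decomposition, so no decomposition can have width below 2. Therefore the treewidth is 2.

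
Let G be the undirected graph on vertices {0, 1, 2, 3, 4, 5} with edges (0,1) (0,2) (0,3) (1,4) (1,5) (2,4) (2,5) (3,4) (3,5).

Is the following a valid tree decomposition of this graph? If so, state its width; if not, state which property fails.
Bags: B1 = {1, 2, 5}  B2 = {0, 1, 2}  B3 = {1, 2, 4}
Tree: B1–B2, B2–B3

A tree decomposition must satisfy three properties: every vertex lies in some bag; for every edge, both endpoints lie together in some bag; and for every vertex, the bags containing it form a connected subtree. Here vertex 3 appears in no bag, so the decomposition is invalid.

No — vertex 3 appears in no bag.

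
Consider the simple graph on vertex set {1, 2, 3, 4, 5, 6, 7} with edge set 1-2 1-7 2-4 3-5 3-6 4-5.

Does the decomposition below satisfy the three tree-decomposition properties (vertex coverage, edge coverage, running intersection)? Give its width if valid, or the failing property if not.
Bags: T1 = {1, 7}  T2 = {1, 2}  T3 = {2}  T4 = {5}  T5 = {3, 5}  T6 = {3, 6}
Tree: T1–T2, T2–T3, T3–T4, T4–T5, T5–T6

No — vertex 4 appears in no bag.

A tree decomposition must satisfy three properties: every vertex lies in some bag; for every edge, both endpoints lie together in some bag; and for every vertex, the bags containing it form a connected subtree. Here vertex 4 appears in no bag, so the decomposition is invalid.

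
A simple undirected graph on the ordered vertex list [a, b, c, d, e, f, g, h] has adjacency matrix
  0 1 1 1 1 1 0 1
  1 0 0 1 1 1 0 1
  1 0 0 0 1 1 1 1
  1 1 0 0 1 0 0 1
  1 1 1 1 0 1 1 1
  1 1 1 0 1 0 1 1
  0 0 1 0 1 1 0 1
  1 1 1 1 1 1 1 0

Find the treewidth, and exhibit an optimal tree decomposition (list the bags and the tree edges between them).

Treewidth 4.
Bags: B1 = {a, c, e, f, h}  B2 = {c, e, f, g, h}  B3 = {a, b, e, f, h}  B4 = {a, b, d, e, h}
Tree: B1–B2, B1–B3, B3–B4

Each bag holds 5 vertices, so the decomposition has width 4, which upper-bounds the treewidth. For the lower bound, the 5 vertices {a, b, d, e, h} are pairwise adjacent, and any tree decomposition puts a clique entirely inside one bag — forcing width ≥ 4. Combining the bounds, tw(G) = 4.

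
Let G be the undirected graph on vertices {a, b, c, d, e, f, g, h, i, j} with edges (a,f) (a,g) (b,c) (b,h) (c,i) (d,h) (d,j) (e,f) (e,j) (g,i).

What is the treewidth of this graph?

A width-2 tree decomposition is:
Bags: B1 = {c, g, i}  B2 = {b, c, g}  B3 = {b, g, h}  B4 = {d, g, h}  B5 = {d, g, j}  B6 = {e, g, j}  B7 = {e, f, g}  B8 = {a, f, g}
Tree: B1–B2, B2–B3, B3–B4, B4–B5, B5–B6, B6–B7, B7–B8
Every bag has size at most 3, so the width is 3 − 1 = 2 and tw(G) ≤ 2. The edges g–i–c–b–h–d–j–e–f–a–g form a cycle, so G is not a tree and its treewidth is at least 2. The upper and lower bounds meet at 2, so that is the treewidth.

2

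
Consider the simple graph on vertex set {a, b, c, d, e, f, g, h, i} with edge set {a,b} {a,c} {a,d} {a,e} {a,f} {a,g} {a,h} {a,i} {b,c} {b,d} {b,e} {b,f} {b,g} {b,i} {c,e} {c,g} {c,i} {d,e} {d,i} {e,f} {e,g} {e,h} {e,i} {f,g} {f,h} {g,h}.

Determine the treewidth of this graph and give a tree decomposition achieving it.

The largest bag has 5 vertices, giving width 4; this decomposition certifies tw(G) ≤ 4. Conversely, {a, e, f, g, h} is a clique of size 5, and the vertices of any clique must share a bag in every tree decomposition; so some bag has ≥ 5 vertices and tw(G) ≥ 4. Combining the bounds, tw(G) = 4.

Treewidth 4.
Bags: B1 = {a, b, c, e, i}  B2 = {a, b, d, e, i}  B3 = {a, b, c, e, g}  B4 = {a, b, e, f, g}  B5 = {a, e, f, g, h}
Tree: B1–B2, B1–B3, B3–B4, B4–B5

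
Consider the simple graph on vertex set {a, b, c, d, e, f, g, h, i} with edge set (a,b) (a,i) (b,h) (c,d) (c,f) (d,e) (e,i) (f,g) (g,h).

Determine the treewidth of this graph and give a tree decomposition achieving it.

Treewidth 2.
One optimal decomposition is:
Bags: B1 = {c, f, g}  B2 = {c, g, h}  B3 = {b, c, h}  B4 = {a, b, c}  B5 = {a, c, i}  B6 = {c, e, i}  B7 = {c, d, e}
Tree: B1–B2, B2–B3, B3–B4, B4–B5, B5–B6, B6–B7

Every bag has size at most 3, so the width is 3 − 1 = 2 and tw(G) ≤ 2. For the lower bound, G contains the cycle c–f–g–h–b–a–i–e–d–c, so G is not a forest; only forests have treewidth ≤ 1, hence tw(G) ≥ 2. Combining the bounds, tw(G) = 2.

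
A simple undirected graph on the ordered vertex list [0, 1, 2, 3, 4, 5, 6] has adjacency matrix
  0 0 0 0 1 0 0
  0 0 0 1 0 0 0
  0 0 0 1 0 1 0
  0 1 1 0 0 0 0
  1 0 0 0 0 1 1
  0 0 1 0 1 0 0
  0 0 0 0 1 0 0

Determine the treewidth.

A width-1 tree decomposition is:
Bags: B1 = {4, 5}  B2 = {2, 5}  B3 = {0, 4}  B4 = {4, 6}  B5 = {2, 3}  B6 = {1, 3}
Tree: B1–B2, B1–B3, B3–B4, B2–B5, B5–B6
Every bag has size at most 2, so the width is 2 − 1 = 1 and tw(G) ≤ 1. G has an edge, so its treewidth is at least 1. Hence tw(G) = 1 exactly.

1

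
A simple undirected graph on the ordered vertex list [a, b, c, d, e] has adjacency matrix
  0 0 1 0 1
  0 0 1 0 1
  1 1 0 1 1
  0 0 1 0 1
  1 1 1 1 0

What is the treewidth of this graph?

2

A width-2 tree decomposition is:
Bags: B1 = {a, c, e}  B2 = {b, c, e}  B3 = {c, d, e}
Tree: B1–B2, B2–B3
Each bag holds 3 vertices, so the decomposition has width 2, which upper-bounds the treewidth. For the lower bound, the 3 vertices {c, d, e} are pairwise adjacent, and any tree decomposition puts a clique entirely inside one bag — forcing width ≥ 2. The upper and lower bounds meet at 2, so that is the treewidth.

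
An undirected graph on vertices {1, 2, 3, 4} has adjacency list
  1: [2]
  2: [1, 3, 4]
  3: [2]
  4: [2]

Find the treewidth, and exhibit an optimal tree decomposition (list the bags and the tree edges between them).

Treewidth 1.
One such decomposition:
Bags: B1 = {2, 4}  B2 = {1, 2}  B3 = {2, 3}
Tree: B1–B2, B2–B3

Every bag has size at most 2, so the width is 2 − 1 = 1 and tw(G) ≤ 1. Since G has at least one edge (e.g. 4–2), it is not an edgeless graph, so tw(G) ≥ 1. The upper and lower bounds meet at 1, so that is the treewidth.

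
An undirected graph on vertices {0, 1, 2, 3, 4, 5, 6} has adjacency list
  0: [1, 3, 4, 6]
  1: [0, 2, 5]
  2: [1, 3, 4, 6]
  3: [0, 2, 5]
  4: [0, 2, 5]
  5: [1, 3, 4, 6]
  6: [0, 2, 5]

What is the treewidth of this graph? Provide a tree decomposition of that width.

Every bag has size at most 4, so the width is 4 − 1 = 3 and tw(G) ≤ 3. For the lower bound: the 4 vertex sets {1,5}, {2,6}, {0}, {3} are disjoint, each induces a connected subgraph, and every pair is joined by at least one edge of G. Contracting each set to a single vertex therefore yields K_{4} as a minor, and since treewidth is minor-monotone, tw(G) ≥ tw(K_{4}) = 3. Combining the bounds, tw(G) = 3.

Treewidth 3.
One optimal decomposition is:
Bags: B1 = {0, 1, 2, 5}  B2 = {0, 2, 5, 6}  B3 = {0, 2, 3, 5}  B4 = {0, 2, 4, 5}
Tree: B1–B2, B2–B3, B3–B4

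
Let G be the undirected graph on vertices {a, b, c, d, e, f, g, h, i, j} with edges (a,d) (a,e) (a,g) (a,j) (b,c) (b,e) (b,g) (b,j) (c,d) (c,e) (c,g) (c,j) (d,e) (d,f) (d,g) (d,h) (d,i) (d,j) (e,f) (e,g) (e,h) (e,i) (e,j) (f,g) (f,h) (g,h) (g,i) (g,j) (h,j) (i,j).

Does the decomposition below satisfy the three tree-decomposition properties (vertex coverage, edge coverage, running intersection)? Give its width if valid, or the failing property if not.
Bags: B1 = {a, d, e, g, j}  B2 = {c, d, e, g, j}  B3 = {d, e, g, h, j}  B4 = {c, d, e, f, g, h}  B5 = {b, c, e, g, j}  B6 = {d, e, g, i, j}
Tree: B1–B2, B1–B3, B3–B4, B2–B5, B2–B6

No — bags containing vertex c are not connected in the tree.

A tree decomposition must satisfy three properties: every vertex lies in some bag; for every edge, both endpoints lie together in some bag; and for every vertex, the bags containing it form a connected subtree. Here bags containing vertex c are not connected in the tree, so the decomposition is invalid.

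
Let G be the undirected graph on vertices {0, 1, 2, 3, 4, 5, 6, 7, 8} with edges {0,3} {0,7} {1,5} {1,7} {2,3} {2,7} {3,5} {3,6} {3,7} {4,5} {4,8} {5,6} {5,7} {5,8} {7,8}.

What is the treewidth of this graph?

2

A width-2 tree decomposition is:
Bags: B1 = {5, 7, 8}  B2 = {3, 5, 7}  B3 = {0, 3, 7}  B4 = {4, 5, 8}  B5 = {3, 5, 6}  B6 = {2, 3, 7}  B7 = {1, 5, 7}
Tree: B1–B2, B2–B3, B1–B4, B2–B5, B3–B6, B1–B7
Every bag has size at most 3, so the width is 3 − 1 = 2 and tw(G) ≤ 2. For the lower bound, the 3 vertices {0, 3, 7} are pairwise adjacent, and any tree decomposition puts a clique entirely inside one bag — forcing width ≥ 2. The upper and lower bounds meet at 2, so that is the treewidth.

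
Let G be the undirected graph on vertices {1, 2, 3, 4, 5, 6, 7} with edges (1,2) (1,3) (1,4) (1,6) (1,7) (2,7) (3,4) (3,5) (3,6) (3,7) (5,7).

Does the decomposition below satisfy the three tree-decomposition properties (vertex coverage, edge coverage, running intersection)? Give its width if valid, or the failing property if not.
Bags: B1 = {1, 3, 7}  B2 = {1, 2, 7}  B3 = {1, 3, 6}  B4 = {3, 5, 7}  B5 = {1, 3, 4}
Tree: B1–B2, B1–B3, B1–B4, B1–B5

Vertex coverage: the bags together contain {1, 2, 3, 4, 5, 6, 7}, the full vertex set. Edge coverage: each edge of G has both endpoints in at least one bag. Running intersection: for every vertex, the bags containing it form a connected subtree. All three properties hold, so this is a valid tree decomposition of width max|bag| − 1 = 2, and hence tw(G) ≤ 2.

Yes; width 2.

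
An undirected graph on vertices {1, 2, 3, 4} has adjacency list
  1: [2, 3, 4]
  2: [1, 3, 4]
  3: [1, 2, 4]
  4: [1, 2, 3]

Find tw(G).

3

A width-3 tree decomposition is:
Bags: B1 = {1, 2, 3, 4}
Tree: (single bag)
A single bag containing all 4 vertices is trivially a valid decomposition of width 3. Conversely, {1, 2, 3, 4} is a clique of size 4, and the vertices of any clique must share a bag in every tree decomposition; so some bag has ≥ 4 vertices and tw(G) ≥ 3. Combining the bounds, tw(G) = 3.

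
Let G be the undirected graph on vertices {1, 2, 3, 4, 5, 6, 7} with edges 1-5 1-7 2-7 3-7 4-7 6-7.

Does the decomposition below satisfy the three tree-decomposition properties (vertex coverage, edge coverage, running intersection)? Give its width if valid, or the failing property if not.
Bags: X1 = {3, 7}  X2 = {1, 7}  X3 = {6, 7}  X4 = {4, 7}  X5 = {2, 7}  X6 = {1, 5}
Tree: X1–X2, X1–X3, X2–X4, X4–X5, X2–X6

Yes; width 1.

Checking the three conditions: (i) the bags cover all of {1, 2, 3, 4, 5, 6, 7}; (ii) for each edge, some bag contains both endpoints; (iii) the bags containing any fixed vertex form a subtree. All hold, so the decomposition is valid with width 2 − 1 = 1.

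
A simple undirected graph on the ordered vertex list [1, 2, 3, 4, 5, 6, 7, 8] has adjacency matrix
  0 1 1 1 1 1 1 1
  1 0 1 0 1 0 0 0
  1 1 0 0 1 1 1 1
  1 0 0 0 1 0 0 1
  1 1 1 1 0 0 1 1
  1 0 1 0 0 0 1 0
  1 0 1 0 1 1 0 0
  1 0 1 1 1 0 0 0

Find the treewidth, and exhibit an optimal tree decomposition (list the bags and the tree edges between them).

The largest bag has 4 vertices, giving width 3; this decomposition certifies tw(G) ≤ 3. Conversely, {1, 3, 5, 8} is a clique of size 4, and the vertices of any clique must share a bag in every tree decomposition; so some bag has ≥ 4 vertices and tw(G) ≥ 3. Therefore the treewidth is 3.

Treewidth 3.
Bags: B1 = {1, 2, 3, 5}  B2 = {1, 3, 5, 7}  B3 = {1, 3, 6, 7}  B4 = {1, 3, 5, 8}  B5 = {1, 4, 5, 8}
Tree: B1–B2, B2–B3, B2–B4, B4–B5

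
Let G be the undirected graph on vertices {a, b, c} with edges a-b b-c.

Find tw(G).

1

A width-1 tree decomposition is:
Bags: B1 = {b, c}  B2 = {a, b}
Tree: B1–B2
The largest bag has 2 vertices, giving width 1; this decomposition certifies tw(G) ≤ 1. G has an edge, so its treewidth is at least 1. Hence tw(G) = 1 exactly.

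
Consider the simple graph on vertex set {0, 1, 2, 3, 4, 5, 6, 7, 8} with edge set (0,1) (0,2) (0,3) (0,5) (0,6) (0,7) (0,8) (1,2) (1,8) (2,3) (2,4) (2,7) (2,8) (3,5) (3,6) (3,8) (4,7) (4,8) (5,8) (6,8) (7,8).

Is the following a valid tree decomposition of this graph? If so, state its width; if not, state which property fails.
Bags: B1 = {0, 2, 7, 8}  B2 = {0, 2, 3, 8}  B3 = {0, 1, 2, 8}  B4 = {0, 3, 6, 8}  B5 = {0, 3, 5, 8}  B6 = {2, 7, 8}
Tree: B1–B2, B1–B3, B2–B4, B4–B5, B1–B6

A tree decomposition must satisfy three properties: every vertex lies in some bag; for every edge, both endpoints lie together in some bag; and for every vertex, the bags containing it form a connected subtree. Here vertex 4 appears in no bag, so the decomposition is invalid.

No — vertex 4 appears in no bag.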